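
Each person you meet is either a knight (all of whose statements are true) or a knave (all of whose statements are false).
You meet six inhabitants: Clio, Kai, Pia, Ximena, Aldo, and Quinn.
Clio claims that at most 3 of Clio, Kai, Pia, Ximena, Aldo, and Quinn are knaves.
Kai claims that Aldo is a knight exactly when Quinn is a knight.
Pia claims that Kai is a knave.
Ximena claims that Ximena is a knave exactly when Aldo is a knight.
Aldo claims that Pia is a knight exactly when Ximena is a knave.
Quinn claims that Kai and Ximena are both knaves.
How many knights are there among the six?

The unique consistent assignment is Clio=knave, Kai=knight, Pia=knave, Ximena=knave, Aldo=knave, Quinn=knave.
That has 1 knight.

1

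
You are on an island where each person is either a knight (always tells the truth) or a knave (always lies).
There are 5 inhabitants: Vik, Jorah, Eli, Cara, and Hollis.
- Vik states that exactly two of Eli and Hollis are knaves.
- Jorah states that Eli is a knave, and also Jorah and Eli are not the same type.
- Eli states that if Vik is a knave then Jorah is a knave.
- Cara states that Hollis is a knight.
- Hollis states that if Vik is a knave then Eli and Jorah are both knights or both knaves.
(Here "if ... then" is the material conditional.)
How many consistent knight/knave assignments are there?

Consistent assignments:
  Vik=knave, Jorah=knave, Eli=knight, Cara=knave, Hollis=knave

1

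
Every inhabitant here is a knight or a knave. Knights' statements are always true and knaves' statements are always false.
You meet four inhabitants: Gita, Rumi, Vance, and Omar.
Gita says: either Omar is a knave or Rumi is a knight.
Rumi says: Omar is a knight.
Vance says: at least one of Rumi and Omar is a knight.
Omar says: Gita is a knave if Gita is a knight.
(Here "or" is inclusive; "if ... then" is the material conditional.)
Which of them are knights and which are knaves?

Gita is a knight, Rumi is a knave, Vance is a knave, and Omar is a knave.

As a knight, Gita's statement "either Omar is a knave or Rumi is a knight" should be true; it is.
Rumi is a knave, and the claim "Omar is a knight" is indeed false.
Vance (knave): "at least one of Rumi and Omar is a knight" — false. ✓
Since Omar is a knave, "Gita is a knave if Gita is a knight" needs to be false, which holds.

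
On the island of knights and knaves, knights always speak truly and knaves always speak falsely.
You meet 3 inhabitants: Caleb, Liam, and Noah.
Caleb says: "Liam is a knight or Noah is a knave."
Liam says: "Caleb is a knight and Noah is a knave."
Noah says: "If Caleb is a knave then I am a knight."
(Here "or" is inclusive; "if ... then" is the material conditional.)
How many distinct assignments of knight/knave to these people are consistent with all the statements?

1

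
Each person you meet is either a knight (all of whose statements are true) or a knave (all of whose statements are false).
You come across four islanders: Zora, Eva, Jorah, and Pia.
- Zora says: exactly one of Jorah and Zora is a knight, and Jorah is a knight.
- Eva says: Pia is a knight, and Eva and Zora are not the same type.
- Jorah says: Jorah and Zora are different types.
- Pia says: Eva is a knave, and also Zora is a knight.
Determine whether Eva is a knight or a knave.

Eva is a knave.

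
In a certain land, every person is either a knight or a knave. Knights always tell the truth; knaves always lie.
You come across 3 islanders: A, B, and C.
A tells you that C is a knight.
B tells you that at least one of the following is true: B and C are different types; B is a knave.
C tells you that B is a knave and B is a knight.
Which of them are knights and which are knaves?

A is a knave, B is a knight, and C is a knave.

Suppose A is a knight. Then A's statement "C is a knight" would have to be true. Checking the 4 ways to assign the others, none is consistent with every speaker.
(For instance, with B=knight, C=knave, A's claim "C is a knight" comes out false where it would need to be true.)
So A must be a knave, making "C is a knight" false. Taking A=knave, B=knight, C=knave, each remaining statement checks out:
  B (knight): "at least one of the following is true: B and C are different types; B is a knave" — true. ✓
  C (knave): "B is a knave and B is a knight" — false. ✓
This is the unique consistent assignment.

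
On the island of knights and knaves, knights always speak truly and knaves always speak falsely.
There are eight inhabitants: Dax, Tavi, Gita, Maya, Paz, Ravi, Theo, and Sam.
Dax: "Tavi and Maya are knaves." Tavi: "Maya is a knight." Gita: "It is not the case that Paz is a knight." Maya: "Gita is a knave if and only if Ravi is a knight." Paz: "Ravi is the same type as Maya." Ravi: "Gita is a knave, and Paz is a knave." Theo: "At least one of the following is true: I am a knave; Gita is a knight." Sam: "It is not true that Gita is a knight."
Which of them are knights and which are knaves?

Dax is a knave, Tavi is a knight, Gita is a knight, Maya is a knight, Paz is a knave, Ravi is a knave, Theo is a knight, and Sam is a knave.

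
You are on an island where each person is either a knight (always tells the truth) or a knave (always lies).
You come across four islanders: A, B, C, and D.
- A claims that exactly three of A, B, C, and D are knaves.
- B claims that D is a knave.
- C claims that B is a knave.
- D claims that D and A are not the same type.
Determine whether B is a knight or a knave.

B is a knave.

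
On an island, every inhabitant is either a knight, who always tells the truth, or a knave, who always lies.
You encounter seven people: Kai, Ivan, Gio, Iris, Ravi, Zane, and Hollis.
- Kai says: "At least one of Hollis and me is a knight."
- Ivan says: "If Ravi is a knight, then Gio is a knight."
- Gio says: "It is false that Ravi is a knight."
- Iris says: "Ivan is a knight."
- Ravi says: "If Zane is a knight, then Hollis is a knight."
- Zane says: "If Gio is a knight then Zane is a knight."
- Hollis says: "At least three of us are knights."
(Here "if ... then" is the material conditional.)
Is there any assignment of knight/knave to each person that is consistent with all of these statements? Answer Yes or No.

One consistent assignment: Kai=knight, Ivan=knave, Gio=knave, Iris=knave, Ravi=knight, Zane=knight, Hollis=knight.

Yes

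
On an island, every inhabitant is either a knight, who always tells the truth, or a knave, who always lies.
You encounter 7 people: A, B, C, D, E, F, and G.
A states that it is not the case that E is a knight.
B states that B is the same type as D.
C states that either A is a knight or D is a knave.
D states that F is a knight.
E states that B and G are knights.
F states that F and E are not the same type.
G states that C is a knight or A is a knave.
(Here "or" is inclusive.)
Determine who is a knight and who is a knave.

A is a knight, and the claim "it is not the case that E is a knight" is indeed True.
As a knave, B's statement "B is the same type as D" should be False; it is.
C is a knight, and the claim "either A is a knight or D is a knave" is indeed True.
As a knight, D's statement "F is a knight" should be True; it is.
E is a knave, so "B and G are knights" must be False — and it is.
F is a knight, and the claim "F and E are not the same type" is indeed True.
G (knight): "C is a knight or A is a knave" — True. ✓

A is a knight, B is a knave, C is a knight, D is a knight, E is a knave, F is a knight, and G is a knight.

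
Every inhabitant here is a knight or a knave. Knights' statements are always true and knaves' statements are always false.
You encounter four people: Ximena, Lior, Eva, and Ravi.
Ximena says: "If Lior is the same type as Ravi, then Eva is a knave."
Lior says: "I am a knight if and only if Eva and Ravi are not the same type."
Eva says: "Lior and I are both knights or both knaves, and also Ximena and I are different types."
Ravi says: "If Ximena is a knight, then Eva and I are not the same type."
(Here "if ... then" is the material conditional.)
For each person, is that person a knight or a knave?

Ximena is a knight, so "if Lior is the same type as Ravi, then Eva is a knave" must be true — and it is.
Lior is a knight, so "I am a knight if and only if Eva and Ravi are not the same type" must be true — and it is.
Eva is a knave, and the claim "Lior and I are both knights or both knaves, and also Ximena and I are different types" is indeed false.
Ravi is a knight, so "if Ximena is a knight, then Eva and I are not the same type" must be true — and it is.

Ximena is a knight, Lior is a knight, Eva is a knave, and Ravi is a knight.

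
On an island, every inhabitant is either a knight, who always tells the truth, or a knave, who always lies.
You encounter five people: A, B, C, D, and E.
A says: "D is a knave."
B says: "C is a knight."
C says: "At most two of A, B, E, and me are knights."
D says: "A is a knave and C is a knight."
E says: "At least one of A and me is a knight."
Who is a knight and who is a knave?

Suppose A is a knight. Then A's statement "D is a knave" would have to be true. Checking the 16 ways to assign the others, none is consistent with every speaker.
(For instance, with B=knight, C=knight, D=knight, E=knave, A's claim "D is a knave" comes out false where it would need to be true.)
So A must be a knave, making "D is a knave" false. Taking A=knave, B=knight, C=knight, D=knight, E=knave, each remaining statement checks out:
  B (knight): "C is a knight" — true. ✓
  C (knight): "at most two of A, B, E, and me are knights" — true. ✓
  D (knight): "A is a knave and C is a knight" — true. ✓
  E (knave): "at least one of A and me is a knight" — false. ✓
This is the unique consistent assignment.

Knights: B, C, and D. Knaves: A and E.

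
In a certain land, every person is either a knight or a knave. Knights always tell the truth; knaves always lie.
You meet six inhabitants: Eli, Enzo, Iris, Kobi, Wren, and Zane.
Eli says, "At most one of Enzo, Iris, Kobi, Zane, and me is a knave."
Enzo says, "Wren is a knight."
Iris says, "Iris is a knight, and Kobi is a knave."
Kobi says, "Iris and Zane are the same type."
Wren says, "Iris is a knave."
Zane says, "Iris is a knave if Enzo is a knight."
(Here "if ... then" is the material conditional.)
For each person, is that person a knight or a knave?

Eli is a knave, Enzo is a knight, Iris is a knave, Kobi is a knave, Wren is a knight, and Zane is a knight.

Eli is a knave; "at most one of Enzo, Iris, Kobi, Zane, and me is a knave" is False, as required.
Enzo is a knight; "Wren is a knight" is true, as required.
Iris is a knave; "Iris is a knight, and Kobi is a knave" is False, as required.
Kobi (knave): "Iris and Zane are the same type" — False. ✓
Wren is a knight, and the claim "Iris is a knave" is indeed true.
As a knight, Zane's statement "Iris is a knave if Enzo is a knight" should be true; it is.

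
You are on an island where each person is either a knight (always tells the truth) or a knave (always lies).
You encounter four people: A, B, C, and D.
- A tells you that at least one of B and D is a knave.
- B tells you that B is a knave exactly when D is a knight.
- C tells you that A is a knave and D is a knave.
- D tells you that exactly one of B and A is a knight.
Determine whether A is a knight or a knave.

A is a knight.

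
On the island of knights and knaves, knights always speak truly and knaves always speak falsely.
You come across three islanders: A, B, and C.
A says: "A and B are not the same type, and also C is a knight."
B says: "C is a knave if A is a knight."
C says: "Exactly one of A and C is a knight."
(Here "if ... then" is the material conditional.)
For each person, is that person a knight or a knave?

A is a knave, B is a knight, and C is a knave.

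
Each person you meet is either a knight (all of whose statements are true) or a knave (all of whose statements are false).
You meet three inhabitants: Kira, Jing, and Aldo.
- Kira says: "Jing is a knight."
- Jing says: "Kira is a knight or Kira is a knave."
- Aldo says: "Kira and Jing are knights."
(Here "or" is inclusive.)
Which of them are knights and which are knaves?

Kira is a knight, Jing is a knight, and Aldo is a knight.

Since Kira is a knight, "Jing is a knight" needs to be true, which holds.
Jing (knight): "Kira is a knight or Kira is a knave" — true. ✓
Aldo is a knight; "Kira and Jing are knights" is true, as required.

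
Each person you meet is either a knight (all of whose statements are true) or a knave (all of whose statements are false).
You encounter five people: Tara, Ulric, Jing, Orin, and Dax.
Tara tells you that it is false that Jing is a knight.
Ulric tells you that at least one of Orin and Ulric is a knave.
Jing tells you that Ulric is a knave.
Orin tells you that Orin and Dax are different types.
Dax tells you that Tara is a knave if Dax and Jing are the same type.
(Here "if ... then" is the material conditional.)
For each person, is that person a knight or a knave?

Suppose Tara is a knave. Then Tara's statement "it is false that Jing is a knight" would have to be false. Checking the 16 ways to assign the others, none is consistent with every speaker.
(For instance, with Ulric=knight, Jing=knave, Orin=knave, Dax=knave, Tara's claim "it is false that Jing is a knight" comes out true where it would need to be false.)
So Tara must be a knight, making "it is false that Jing is a knight" true. Taking Tara=knight, Ulric=knight, Jing=knave, Orin=knave, Dax=knave, each remaining statement checks out:
  Ulric (knight): "at least one of Orin and Ulric is a knave" — true. ✓
  Jing (knave): "Ulric is a knave" — false. ✓
  Orin (knave): "Orin and Dax are different types" — false. ✓
  Dax (knave): "Tara is a knave if Dax and Jing are the same type" — false. ✓
This is the unique consistent assignment.

Tara is a knight, Ulric is a knight, Jing is a knave, Orin is a knave, and Dax is a knave.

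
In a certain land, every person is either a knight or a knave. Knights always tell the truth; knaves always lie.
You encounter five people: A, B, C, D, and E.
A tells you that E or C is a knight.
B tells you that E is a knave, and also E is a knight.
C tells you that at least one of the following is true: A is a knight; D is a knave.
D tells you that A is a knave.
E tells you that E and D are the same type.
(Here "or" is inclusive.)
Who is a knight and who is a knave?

A is a knave, B is a knave, C is a knave, D is a knight, and E is a knave.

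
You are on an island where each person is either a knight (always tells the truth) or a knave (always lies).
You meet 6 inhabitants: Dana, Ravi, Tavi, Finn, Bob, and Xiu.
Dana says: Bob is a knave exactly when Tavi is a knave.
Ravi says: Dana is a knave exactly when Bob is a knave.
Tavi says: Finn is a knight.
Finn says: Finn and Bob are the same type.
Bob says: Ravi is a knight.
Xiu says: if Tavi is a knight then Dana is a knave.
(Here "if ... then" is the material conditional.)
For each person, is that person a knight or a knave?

Knights: Dana, Ravi, Tavi, Finn, and Bob. Knaves: Xiu.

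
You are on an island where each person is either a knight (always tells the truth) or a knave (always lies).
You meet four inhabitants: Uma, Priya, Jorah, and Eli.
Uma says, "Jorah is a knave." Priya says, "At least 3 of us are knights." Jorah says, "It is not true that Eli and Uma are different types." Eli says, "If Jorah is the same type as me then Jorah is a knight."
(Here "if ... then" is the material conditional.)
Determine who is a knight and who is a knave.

Uma is a knight, Priya is a knave, Jorah is a knave, and Eli is a knave.

As a knight, Uma's statement "Jorah is a knave" should be true; it is.
Priya is a knave, and the claim "at least 3 of us are knights" is indeed false.
As a knave, Jorah's statement "it is not true that Eli and Uma are different types" should be false; it is.
Since Eli is a knave, "if Jorah is the same type as me then Jorah is a knight" needs to be false, which holds.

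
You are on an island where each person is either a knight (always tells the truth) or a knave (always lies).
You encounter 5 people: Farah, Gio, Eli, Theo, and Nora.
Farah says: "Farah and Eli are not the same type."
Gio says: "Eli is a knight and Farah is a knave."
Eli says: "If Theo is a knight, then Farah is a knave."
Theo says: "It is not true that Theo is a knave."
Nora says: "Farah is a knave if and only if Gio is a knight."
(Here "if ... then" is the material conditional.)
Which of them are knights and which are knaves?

Farah is a knight, Gio is a knave, Eli is a knave, Theo is a knight, and Nora is a knight.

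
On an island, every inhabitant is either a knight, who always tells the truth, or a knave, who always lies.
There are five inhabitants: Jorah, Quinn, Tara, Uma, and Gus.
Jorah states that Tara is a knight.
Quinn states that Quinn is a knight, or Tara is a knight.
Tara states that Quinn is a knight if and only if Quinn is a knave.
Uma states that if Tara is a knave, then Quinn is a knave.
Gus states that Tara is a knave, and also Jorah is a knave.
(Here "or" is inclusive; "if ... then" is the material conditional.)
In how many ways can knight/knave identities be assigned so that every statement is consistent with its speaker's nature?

Consistent assignments:
  Jorah=knave, Quinn=knight, Tara=knave, Uma=knave, Gus=knight
  Jorah=knave, Quinn=knave, Tara=knave, Uma=knight, Gus=knight

2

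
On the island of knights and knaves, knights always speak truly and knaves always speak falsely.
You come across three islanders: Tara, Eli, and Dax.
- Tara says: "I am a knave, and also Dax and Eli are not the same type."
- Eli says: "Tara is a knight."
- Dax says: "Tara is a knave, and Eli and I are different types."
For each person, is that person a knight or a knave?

Tara is a knave, and the claim "I am a knave, and also Dax and Eli are not the same type" is indeed false.
Eli is a knave; "Tara is a knight" is false, as required.
Since Dax is a knave, "Tara is a knave, and Eli and I are different types" needs to be false, which holds.

Tara is a knave, Eli is a knave, and Dax is a knave.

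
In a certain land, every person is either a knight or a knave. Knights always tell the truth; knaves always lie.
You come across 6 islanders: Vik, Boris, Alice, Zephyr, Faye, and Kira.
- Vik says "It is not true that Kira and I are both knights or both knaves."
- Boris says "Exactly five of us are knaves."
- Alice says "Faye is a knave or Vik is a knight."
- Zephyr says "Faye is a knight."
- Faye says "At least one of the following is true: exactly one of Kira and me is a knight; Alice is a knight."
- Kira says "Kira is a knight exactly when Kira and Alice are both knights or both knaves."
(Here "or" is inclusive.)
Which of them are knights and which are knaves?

Vik is a knave, Boris is a knave, Alice is a knave, Zephyr is a knight, Faye is a knight, and Kira is a knave.

Vik (knave): "it is not true that Kira and I are both knights or both knaves" — False. ✓
Boris (knave): "exactly five of us are knaves" — False. ✓
Alice is a knave, so "Faye is a knave or Vik is a knight" must be False — and it is.
Zephyr is a knight; "Faye is a knight" is true, as required.
Since Faye is a knight, "at least one of the following is true: exactly one of Kira and me is a knight; Alice is a knight" needs to be true, which holds.
Kira is a knave, and the claim "Kira is a knight exactly when Kira and Alice are both knights or both knaves" is indeed False.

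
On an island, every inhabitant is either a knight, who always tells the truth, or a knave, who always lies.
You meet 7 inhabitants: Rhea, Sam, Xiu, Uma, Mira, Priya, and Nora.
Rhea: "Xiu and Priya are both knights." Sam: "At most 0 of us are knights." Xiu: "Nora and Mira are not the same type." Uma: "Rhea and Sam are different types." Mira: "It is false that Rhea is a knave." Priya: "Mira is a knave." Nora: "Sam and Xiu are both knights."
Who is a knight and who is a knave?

Rhea is a knave, Sam is a knave, Xiu is a knave, Uma is a knave, Mira is a knave, Priya is a knight, and Nora is a knave.

Rhea is a knave, and the claim "Xiu and Priya are both knights" is indeed false.
Sam (knave): "at most 0 of us are knights" — false. ✓
As a knave, Xiu's statement "Nora and Mira are not the same type" should be false; it is.
Uma is a knave; "Rhea and Sam are different types" is false, as required.
Since Mira is a knave, "it is false that Rhea is a knave" needs to be false, which holds.
Priya is a knight, so "Mira is a knave" must be True — and it is.
Nora is a knave, and the claim "Sam and Xiu are both knights" is indeed false.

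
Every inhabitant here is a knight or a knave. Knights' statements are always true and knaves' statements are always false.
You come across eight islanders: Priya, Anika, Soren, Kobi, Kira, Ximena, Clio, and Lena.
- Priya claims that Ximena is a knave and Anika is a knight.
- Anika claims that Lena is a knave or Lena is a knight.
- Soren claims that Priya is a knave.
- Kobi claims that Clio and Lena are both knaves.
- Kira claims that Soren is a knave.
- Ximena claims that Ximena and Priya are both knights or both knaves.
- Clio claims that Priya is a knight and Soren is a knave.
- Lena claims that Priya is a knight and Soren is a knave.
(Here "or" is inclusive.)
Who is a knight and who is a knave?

Priya is a knight, Anika is a knight, Soren is a knave, Kobi is a knave, Kira is a knight, Ximena is a knave, Clio is a knight, and Lena is a knight.

Priya (knight): "Ximena is a knave and Anika is a knight" — True. ✓
As a knight, Anika's statement "Lena is a knave or Lena is a knight" should be True; it is.
Soren (knave): "Priya is a knave" — False. ✓
Kobi is a knave, and the claim "Clio and Lena are both knaves" is indeed False.
Kira is a knight, and the claim "Soren is a knave" is indeed True.
Ximena is a knave; "Ximena and Priya are both knights or both knaves" is False, as required.
Clio is a knight; "Priya is a knight and Soren is a knave" is True, as required.
Lena is a knight, so "Priya is a knight and Soren is a knave" must be True — and it is.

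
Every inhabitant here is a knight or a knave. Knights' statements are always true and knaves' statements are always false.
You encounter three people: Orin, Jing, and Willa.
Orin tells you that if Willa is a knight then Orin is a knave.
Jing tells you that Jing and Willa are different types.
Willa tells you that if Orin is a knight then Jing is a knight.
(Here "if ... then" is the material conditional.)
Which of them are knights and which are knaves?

Orin is a knight, Jing is a knave, and Willa is a knave.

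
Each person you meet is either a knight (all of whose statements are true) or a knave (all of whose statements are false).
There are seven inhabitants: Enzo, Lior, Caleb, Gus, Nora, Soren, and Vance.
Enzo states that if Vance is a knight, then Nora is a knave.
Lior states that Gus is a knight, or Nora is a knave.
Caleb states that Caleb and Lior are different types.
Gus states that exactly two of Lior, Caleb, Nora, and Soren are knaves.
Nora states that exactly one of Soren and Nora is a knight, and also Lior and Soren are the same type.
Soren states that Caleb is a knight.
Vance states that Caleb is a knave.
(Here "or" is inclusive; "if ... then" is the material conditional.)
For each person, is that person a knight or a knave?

Enzo is a knave, Lior is a knave, Caleb is a knave, Gus is a knave, Nora is a knight, Soren is a knave, and Vance is a knight.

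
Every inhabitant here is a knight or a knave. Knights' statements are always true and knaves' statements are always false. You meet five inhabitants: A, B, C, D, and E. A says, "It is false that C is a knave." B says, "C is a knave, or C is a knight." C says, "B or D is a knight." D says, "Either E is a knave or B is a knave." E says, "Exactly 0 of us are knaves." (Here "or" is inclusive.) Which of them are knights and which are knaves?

Suppose A is a knave. Then A's statement "it is false that C is a knave" would have to be false. Checking the 16 ways to assign the others, none is consistent with every speaker.
(For instance, with B=knight, C=knight, D=knight, E=knave, A's claim "it is false that C is a knave" comes out true where it would need to be false.)
So A must be a knight, making "it is false that C is a knave" true. Taking A=knight, B=knight, C=knight, D=knight, E=knave, each remaining statement checks out:
  B (knight): "C is a knave, or C is a knight" — true. ✓
  C (knight): "B or D is a knight" — true. ✓
  D (knight): "either E is a knave or B is a knave" — true. ✓
  E (knave): "exactly 0 of us are knaves" — false. ✓
This is the unique consistent assignment.

A is a knight, B is a knight, C is a knight, D is a knight, and E is a knave.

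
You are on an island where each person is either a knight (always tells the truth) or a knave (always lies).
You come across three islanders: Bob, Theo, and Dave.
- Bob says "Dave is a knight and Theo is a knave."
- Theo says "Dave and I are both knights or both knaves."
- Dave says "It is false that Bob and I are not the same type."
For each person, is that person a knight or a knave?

Knights: Bob and Dave. Knaves: Theo.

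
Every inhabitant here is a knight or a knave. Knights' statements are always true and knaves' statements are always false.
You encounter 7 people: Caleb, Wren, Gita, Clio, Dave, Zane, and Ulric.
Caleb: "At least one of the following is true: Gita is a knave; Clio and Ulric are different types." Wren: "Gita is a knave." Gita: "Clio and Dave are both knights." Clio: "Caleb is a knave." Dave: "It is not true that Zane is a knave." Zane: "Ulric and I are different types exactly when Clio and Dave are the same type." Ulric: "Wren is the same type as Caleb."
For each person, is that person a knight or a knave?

Caleb is a knight, Wren is a knight, Gita is a knave, Clio is a knave, Dave is a knight, Zane is a knight, and Ulric is a knight.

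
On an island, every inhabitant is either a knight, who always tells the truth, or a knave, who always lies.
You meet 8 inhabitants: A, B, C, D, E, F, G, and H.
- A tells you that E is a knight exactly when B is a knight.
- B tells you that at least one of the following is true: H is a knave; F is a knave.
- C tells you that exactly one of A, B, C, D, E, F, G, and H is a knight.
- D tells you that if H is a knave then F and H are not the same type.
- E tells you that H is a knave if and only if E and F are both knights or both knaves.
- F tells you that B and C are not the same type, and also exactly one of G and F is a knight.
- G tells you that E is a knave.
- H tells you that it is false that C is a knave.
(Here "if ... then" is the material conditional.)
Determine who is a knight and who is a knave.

A is a knight; "E is a knight exactly when B is a knight" is True, as required.
Since B is a knight, "at least one of the following is true: H is a knave; F is a knave" needs to be True, which holds.
As a knave, C's statement "exactly one of A, B, C, D, E, F, G, and H is a knight" should be False; it is.
D (knight): "if H is a knave then F and H are not the same type" — True. ✓
As a knight, E's statement "H is a knave if and only if E and F are both knights or both knaves" should be True; it is.
As a knight, F's statement "B and C are not the same type, and also exactly one of G and F is a knight" should be True; it is.
Since G is a knave, "E is a knave" needs to be False, which holds.
H is a knave, and the claim "it is false that C is a knave" is indeed False.

A is a knight, B is a knight, C is a knave, D is a knight, E is a knight, F is a knight, G is a knave, and H is a knave.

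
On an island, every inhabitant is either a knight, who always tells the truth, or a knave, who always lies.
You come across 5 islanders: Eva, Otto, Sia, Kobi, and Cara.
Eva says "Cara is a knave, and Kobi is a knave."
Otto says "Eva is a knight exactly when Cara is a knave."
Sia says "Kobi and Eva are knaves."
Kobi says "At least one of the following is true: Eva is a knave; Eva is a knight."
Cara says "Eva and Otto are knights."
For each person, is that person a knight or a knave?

Suppose Eva is a knight. Then Eva's statement "Cara is a knave, and Kobi is a knave" would have to be true. Checking the 16 ways to assign the others, none is consistent with every speaker.
(For instance, with Otto=knave, Sia=knave, Kobi=knight, Cara=knave, Eva's claim "Cara is a knave, and Kobi is a knave" comes out false where it would need to be true.)
So Eva must be a knave, making "Cara is a knave, and Kobi is a knave" false. Taking Eva=knave, Otto=knave, Sia=knave, Kobi=knight, Cara=knave, each remaining statement checks out:
  Otto (knave): "Eva is a knight exactly when Cara is a knave" — false. ✓
  Sia (knave): "Kobi and Eva are knaves" — false. ✓
  Kobi (knight): "at least one of the following is true: Eva is a knave; Eva is a knight" — true. ✓
  Cara (knave): "Eva and Otto are knights" — false. ✓
This is the unique consistent assignment.

Knights: Kobi. Knaves: Eva, Otto, Sia, and Cara.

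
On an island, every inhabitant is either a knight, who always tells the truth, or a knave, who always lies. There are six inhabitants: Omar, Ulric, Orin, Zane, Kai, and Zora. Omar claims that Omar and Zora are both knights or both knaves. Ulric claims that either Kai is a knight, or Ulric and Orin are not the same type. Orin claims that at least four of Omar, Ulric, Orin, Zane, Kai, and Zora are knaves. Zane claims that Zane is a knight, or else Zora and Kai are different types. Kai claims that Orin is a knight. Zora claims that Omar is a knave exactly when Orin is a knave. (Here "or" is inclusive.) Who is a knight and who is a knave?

Omar is a knave, Ulric is a knight, Orin is a knave, Zane is a knight, Kai is a knave, and Zora is a knight.

Omar is a knave; "Omar and Zora are both knights or both knaves" is false, as required.
Ulric is a knight, so "either Kai is a knight, or Ulric and Orin are not the same type" must be True — and it is.
Orin (knave): "at least four of Omar, Ulric, Orin, Zane, Kai, and Zora are knaves" — false. ✓
Zane is a knight, so "Zane is a knight, or else Zora and Kai are different types" must be True — and it is.
As a knave, Kai's statement "Orin is a knight" should be false; it is.
Zora is a knight, and the claim "Omar is a knave exactly when Orin is a knave" is indeed True.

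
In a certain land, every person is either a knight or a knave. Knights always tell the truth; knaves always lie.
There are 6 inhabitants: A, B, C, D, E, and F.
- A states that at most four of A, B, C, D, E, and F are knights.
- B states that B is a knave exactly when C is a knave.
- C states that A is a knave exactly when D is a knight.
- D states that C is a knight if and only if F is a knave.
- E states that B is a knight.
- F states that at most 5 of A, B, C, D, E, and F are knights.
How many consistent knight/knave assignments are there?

Consistent assignments:
  A=knight, B=knave, C=knight, D=knave, E=knave, F=knight

1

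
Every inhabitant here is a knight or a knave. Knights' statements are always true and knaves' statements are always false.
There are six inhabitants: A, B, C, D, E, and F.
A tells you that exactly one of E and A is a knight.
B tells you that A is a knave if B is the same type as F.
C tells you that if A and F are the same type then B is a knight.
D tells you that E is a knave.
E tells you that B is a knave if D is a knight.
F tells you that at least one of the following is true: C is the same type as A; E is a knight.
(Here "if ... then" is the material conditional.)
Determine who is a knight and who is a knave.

A is a knave, so "exactly one of E and A is a knight" must be False — and it is.
B (knight): "A is a knave if B is the same type as F" — true. ✓
C is a knight, so "if A and F are the same type then B is a knight" must be true — and it is.
D (knight): "E is a knave" — true. ✓
As a knave, E's statement "B is a knave if D is a knight" should be False; it is.
F (knave): "at least one of the following is true: C is the same type as A; E is a knight" — False. ✓

A is a knave, B is a knight, C is a knight, D is a knight, E is a knave, and F is a knave.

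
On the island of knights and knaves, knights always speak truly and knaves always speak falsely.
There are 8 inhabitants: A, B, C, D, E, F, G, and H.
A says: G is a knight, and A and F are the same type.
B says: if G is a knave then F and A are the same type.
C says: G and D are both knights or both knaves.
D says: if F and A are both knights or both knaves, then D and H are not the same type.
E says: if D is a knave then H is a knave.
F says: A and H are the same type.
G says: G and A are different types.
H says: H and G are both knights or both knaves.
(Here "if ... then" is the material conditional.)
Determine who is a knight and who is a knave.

A is a knave, B is a knight, C is a knight, D is a knight, E is a knight, F is a knight, G is a knight, and H is a knave.

Since A is a knave, "G is a knight, and A and F are the same type" needs to be false, which holds.
Since B is a knight, "if G is a knave then F and A are the same type" needs to be True, which holds.
As a knight, C's statement "G and D are both knights or both knaves" should be True; it is.
Since D is a knight, "if F and A are both knights or both knaves, then D and H are not the same type" needs to be True, which holds.
As a knight, E's statement "if D is a knave then H is a knave" should be True; it is.
F is a knight, so "A and H are the same type" must be True — and it is.
G is a knight, so "G and A are different types" must be True — and it is.
Since H is a knave, "H and G are both knights or both knaves" needs to be false, which holds.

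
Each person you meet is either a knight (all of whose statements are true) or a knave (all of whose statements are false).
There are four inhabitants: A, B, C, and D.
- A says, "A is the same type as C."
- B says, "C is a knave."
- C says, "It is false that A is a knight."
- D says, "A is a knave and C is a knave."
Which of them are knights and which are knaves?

A is a knave, B is a knave, C is a knight, and D is a knave.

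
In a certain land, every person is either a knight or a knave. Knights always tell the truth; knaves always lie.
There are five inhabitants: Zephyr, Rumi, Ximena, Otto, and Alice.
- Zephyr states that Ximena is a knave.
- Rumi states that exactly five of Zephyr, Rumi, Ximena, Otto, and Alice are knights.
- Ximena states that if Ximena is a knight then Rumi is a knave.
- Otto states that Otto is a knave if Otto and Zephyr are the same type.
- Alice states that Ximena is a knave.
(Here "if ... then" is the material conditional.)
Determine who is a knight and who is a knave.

Zephyr is a knave, Rumi is a knave, Ximena is a knight, Otto is a knight, and Alice is a knave.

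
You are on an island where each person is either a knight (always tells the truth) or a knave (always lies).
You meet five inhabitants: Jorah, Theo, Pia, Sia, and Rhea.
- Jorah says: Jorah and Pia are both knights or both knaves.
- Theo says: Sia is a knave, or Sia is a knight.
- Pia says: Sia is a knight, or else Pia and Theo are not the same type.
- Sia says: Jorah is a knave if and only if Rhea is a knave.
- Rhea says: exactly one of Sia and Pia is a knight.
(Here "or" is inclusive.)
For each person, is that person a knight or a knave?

Jorah is a knave, Theo is a knight, Pia is a knight, Sia is a knight, and Rhea is a knave.

Jorah is a knave, and the claim "Jorah and Pia are both knights or both knaves" is indeed false.
Since Theo is a knight, "Sia is a knave, or Sia is a knight" needs to be True, which holds.
As a knight, Pia's statement "Sia is a knight, or else Pia and Theo are not the same type" should be True; it is.
Since Sia is a knight, "Jorah is a knave if and only if Rhea is a knave" needs to be True, which holds.
Rhea is a knave; "exactly one of Sia and Pia is a knight" is false, as required.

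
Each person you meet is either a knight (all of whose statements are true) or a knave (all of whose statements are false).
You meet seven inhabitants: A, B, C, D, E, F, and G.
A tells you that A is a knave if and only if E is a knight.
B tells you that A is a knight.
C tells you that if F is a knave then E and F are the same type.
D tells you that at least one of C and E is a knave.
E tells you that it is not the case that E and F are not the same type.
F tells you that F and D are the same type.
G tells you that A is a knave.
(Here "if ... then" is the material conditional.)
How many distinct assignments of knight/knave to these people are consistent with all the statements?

Consistent assignments:
  A=knight, B=knight, C=knight, D=knight, E=knave, F=knight, G=knave
  A=knave, B=knave, C=knight, D=knight, E=knave, F=knight, G=knight

2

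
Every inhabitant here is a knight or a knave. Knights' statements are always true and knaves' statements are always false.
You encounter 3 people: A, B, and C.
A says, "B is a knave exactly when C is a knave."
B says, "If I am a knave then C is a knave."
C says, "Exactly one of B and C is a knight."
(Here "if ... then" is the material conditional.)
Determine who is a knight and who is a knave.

Suppose A is a knight. Then A's statement "B is a knave exactly when C is a knave" would have to be true. Checking the 4 ways to assign the others, none is consistent with every speaker.
(For instance, with B=knave, C=knight, A's claim "B is a knave exactly when C is a knave" comes out false where it would need to be true.)
So A must be a knave, making "B is a knave exactly when C is a knave" false. Taking A=knave, B=knave, C=knight, each remaining statement checks out:
  B (knave): "if I am a knave then C is a knave" — false. ✓
  C (knight): "exactly one of B and C is a knight" — true. ✓
This is the unique consistent assignment.

A is a knave, B is a knave, and C is a knight.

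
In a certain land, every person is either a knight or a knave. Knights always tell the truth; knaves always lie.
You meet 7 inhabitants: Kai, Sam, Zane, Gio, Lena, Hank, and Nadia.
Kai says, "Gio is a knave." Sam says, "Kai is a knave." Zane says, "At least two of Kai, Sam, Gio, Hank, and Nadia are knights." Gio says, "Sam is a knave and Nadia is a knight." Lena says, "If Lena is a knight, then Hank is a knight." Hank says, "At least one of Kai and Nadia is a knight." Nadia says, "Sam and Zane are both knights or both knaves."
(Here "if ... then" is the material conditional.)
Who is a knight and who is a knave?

Kai is a knight, Sam is a knave, Zane is a knight, Gio is a knave, Lena is a knight, Hank is a knight, and Nadia is a knave.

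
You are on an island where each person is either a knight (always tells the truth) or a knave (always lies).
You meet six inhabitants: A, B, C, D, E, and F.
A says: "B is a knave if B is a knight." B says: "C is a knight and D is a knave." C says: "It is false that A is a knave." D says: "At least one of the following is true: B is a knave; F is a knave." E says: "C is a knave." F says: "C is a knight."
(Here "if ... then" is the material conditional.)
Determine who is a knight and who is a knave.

A is a knight, so "B is a knave if B is a knight" must be true — and it is.
B is a knave, and the claim "C is a knight and D is a knave" is indeed False.
C is a knight, and the claim "it is false that A is a knave" is indeed true.
D is a knight; "at least one of the following is true: B is a knave; F is a knave" is true, as required.
E is a knave; "C is a knave" is False, as required.
F is a knight, and the claim "C is a knight" is indeed true.

A is a knight, B is a knave, C is a knight, D is a knight, E is a knave, and F is a knight.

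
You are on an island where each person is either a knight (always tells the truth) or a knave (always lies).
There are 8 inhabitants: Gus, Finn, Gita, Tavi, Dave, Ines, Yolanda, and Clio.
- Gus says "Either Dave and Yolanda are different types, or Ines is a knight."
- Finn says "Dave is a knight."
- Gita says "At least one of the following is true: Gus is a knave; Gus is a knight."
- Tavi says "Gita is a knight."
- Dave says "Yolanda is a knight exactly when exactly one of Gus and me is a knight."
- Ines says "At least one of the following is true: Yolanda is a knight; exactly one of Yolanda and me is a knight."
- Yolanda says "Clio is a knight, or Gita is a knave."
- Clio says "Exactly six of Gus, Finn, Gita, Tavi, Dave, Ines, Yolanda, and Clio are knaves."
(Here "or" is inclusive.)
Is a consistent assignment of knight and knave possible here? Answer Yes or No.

One consistent assignment: Gus=knight, Finn=knight, Gita=knight, Tavi=knight, Dave=knight, Ines=knight, Yolanda=knave, Clio=knave.

Yes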